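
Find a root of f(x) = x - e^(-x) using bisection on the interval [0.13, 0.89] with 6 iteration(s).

f(x) = x - e^(-x)
Initial interval: [0.13, 0.89]

Iteration 1:
  c_1 = (0.130000 + 0.890000)/2 = 0.510000
  f(c_1) = f(0.510000) = -0.090496
  f(a) × f(c) ≥ 0, new interval: [0.510000, 0.890000]
Iteration 2:
  c_2 = (0.510000 + 0.890000)/2 = 0.700000
  f(c_2) = f(0.700000) = 0.203415
  f(a) × f(c) < 0, new interval: [0.510000, 0.700000]
Iteration 3:
  c_3 = (0.510000 + 0.700000)/2 = 0.605000
  f(c_3) = f(0.605000) = 0.058926
  f(a) × f(c) < 0, new interval: [0.510000, 0.605000]
Iteration 4:
  c_4 = (0.510000 + 0.605000)/2 = 0.557500
  f(c_4) = f(0.557500) = -0.015139
  f(a) × f(c) ≥ 0, new interval: [0.557500, 0.605000]
Iteration 5:
  c_5 = (0.557500 + 0.605000)/2 = 0.581250
  f(c_5) = f(0.581250) = 0.022051
  f(a) × f(c) < 0, new interval: [0.557500, 0.581250]
Iteration 6:
  c_6 = (0.557500 + 0.581250)/2 = 0.569375
  f(c_6) = f(0.569375) = 0.003496
  f(a) × f(c) < 0, new interval: [0.557500, 0.569375]

After 6 iteration(s), the approximation is c_6 = 0.569375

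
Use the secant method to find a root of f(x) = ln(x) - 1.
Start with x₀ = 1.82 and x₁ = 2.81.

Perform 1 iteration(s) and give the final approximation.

f(x) = ln(x) - 1
x₀ = 1.82, x₁ = 2.81

Secant formula: x_{n+1} = x_n - f(x_n)(x_n - x_{n-1})/(f(x_n) - f(x_{n-1}))

Iteration 1:
  f(1.820000) = -0.401163
  f(2.810000) = 0.033184
  x_2 = 2.810000 - 0.033184×(2.810000 - 1.820000)/(0.033184 - (-0.401163))
       = 2.734363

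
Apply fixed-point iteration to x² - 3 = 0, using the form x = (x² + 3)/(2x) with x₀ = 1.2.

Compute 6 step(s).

Equation: x² - 3 = 0
Fixed-point form: x = (x² + 3)/(2x)
x₀ = 1.2

x_1 = g(1.200000) = 1.850000
x_2 = g(1.850000) = 1.735811
x_3 = g(1.735811) = 1.732055
x_4 = g(1.732055) = 1.732051
x_5 = g(1.732051) = 1.732051
x_6 = g(1.732051) = 1.732051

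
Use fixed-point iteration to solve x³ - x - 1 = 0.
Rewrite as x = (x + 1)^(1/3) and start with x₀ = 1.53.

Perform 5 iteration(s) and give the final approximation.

Equation: x³ - x - 1 = 0
Fixed-point form: x = (x + 1)^(1/3)
x₀ = 1.53

x_1 = g(1.530000) = 1.362616
x_2 = g(1.362616) = 1.331878
x_3 = g(1.331878) = 1.326077
x_4 = g(1.326077) = 1.324976
x_5 = g(1.324976) = 1.324767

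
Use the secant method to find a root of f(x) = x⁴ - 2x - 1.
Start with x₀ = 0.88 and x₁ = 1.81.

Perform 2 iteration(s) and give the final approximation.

f(x) = x⁴ - 2x - 1
x₀ = 0.88, x₁ = 1.81

Secant formula: x_{n+1} = x_n - f(x_n)(x_n - x_{n-1})/(f(x_n) - f(x_{n-1}))

Iteration 1:
  f(0.880000) = -2.160305
  f(1.810000) = 6.112831
  x_2 = 1.810000 - 6.112831×(1.810000 - 0.880000)/(6.112831 - (-2.160305))
       = 1.122844
Iteration 2:
  f(1.810000) = 6.112831
  f(1.122844) = -1.656124
  x_3 = 1.122844 - (-1.656124)×(1.122844 - 1.810000)/(-1.656124 - 6.112831)
       = 1.269327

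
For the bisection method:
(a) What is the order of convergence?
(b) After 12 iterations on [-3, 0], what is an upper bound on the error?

(a) Bisection has linear (order 1) convergence; the error is halved each step.

(b) Error bound = (b-a)/2^n = (0 - (-3))/2^{12}
    = 3/2^{12}

(a) 1 (linear); (b) error ≤ 7.32e-04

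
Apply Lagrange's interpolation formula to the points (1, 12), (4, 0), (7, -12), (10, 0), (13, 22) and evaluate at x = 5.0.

Lagrange interpolation formula:
P(x) = Σ yᵢ × Lᵢ(x)
where Lᵢ(x) = Π_{j≠i} (x - xⱼ)/(xᵢ - xⱼ)

L_0(5.0) = (5.0 - 4)/(1 - 4) × (5.0 - 7)/(1 - 7) × (5.0 - 10)/(1 - 10) × (5.0 - 13)/(1 - 13) = -0.041152
L_1(5.0) = (5.0 - 1)/(4 - 1) × (5.0 - 7)/(4 - 7) × (5.0 - 10)/(4 - 10) × (5.0 - 13)/(4 - 13) = 0.658436
L_2(5.0) = (5.0 - 1)/(7 - 1) × (5.0 - 4)/(7 - 4) × (5.0 - 10)/(7 - 10) × (5.0 - 13)/(7 - 13) = 0.493827
L_3(5.0) = (5.0 - 1)/(10 - 1) × (5.0 - 4)/(10 - 4) × (5.0 - 7)/(10 - 7) × (5.0 - 13)/(10 - 13) = -0.131687
L_4(5.0) = (5.0 - 1)/(13 - 1) × (5.0 - 4)/(13 - 4) × (5.0 - 7)/(13 - 7) × (5.0 - 10)/(13 - 10) = 0.020576

P(5.0) = 12×L_0(5.0) + 0×L_1(5.0) + (-12)×L_2(5.0) + 0×L_3(5.0) + 22×L_4(5.0)
P(5.0) = -5.967078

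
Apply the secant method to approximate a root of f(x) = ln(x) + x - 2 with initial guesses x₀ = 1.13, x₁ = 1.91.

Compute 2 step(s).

f(x) = ln(x) + x - 2
x₀ = 1.13, x₁ = 1.91

Secant formula: x_{n+1} = x_n - f(x_n)(x_n - x_{n-1})/(f(x_n) - f(x_{n-1}))

Iteration 1:
  f(1.130000) = -0.747782
  f(1.910000) = 0.557103
  x_2 = 1.910000 - 0.557103×(1.910000 - 1.130000)/(0.557103 - (-0.747782))
       = 1.576990
Iteration 2:
  f(1.910000) = 0.557103
  f(1.576990) = 0.032507
  x_3 = 1.576990 - 0.032507×(1.576990 - 1.910000)/(0.032507 - 0.557103)
       = 1.556354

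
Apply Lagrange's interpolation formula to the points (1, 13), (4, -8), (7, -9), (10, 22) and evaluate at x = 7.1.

Lagrange interpolation formula:
P(x) = Σ yᵢ × Lᵢ(x)
where Lᵢ(x) = Π_{j≠i} (x - xⱼ)/(xᵢ - xⱼ)

L_0(7.1) = (7.1 - 4)/(1 - 4) × (7.1 - 7)/(1 - 7) × (7.1 - 10)/(1 - 10) = 0.005549
L_1(7.1) = (7.1 - 1)/(4 - 1) × (7.1 - 7)/(4 - 7) × (7.1 - 10)/(4 - 10) = -0.032759
L_2(7.1) = (7.1 - 1)/(7 - 1) × (7.1 - 4)/(7 - 4) × (7.1 - 10)/(7 - 10) = 1.015537
L_3(7.1) = (7.1 - 1)/(10 - 1) × (7.1 - 4)/(10 - 4) × (7.1 - 7)/(10 - 7) = 0.011673

P(7.1) = 13×L_0(7.1) + (-8)×L_1(7.1) + (-9)×L_2(7.1) + 22×L_3(7.1)
P(7.1) = -8.548815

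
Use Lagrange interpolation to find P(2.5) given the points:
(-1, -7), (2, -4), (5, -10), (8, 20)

Lagrange interpolation formula:
P(x) = Σ yᵢ × Lᵢ(x)
where Lᵢ(x) = Π_{j≠i} (x - xⱼ)/(xᵢ - xⱼ)

L_0(2.5) = (2.5 - 2)/(-1 - 2) × (2.5 - 5)/(-1 - 5) × (2.5 - 8)/(-1 - 8) = -0.042438
L_1(2.5) = (2.5 - (-1))/(2 - (-1)) × (2.5 - 5)/(2 - 5) × (2.5 - 8)/(2 - 8) = 0.891204
L_2(2.5) = (2.5 - (-1))/(5 - (-1)) × (2.5 - 2)/(5 - 2) × (2.5 - 8)/(5 - 8) = 0.178241
L_3(2.5) = (2.5 - (-1))/(8 - (-1)) × (2.5 - 2)/(8 - 2) × (2.5 - 5)/(8 - 5) = -0.027006

P(2.5) = (-7)×L_0(2.5) + (-4)×L_1(2.5) + (-10)×L_2(2.5) + 20×L_3(2.5)
P(2.5) = -5.590278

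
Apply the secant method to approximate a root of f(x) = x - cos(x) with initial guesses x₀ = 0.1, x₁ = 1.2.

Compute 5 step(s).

f(x) = x - cos(x)
x₀ = 0.1, x₁ = 1.2

Secant formula: x_{n+1} = x_n - f(x_n)(x_n - x_{n-1})/(f(x_n) - f(x_{n-1}))

Iteration 1:
  f(0.100000) = -0.895004
  f(1.200000) = 0.837642
  x_2 = 1.200000 - 0.837642×(1.200000 - 0.100000)/(0.837642 - (-0.895004))
       = 0.668209
Iteration 2:
  f(1.200000) = 0.837642
  f(0.668209) = -0.116724
  x_3 = 0.668209 - (-0.116724)×(0.668209 - 1.200000)/(-0.116724 - 0.837642)
       = 0.733250
Iteration 3:
  f(0.668209) = -0.116724
  f(0.733250) = -0.009754
  x_4 = 0.733250 - (-0.009754)×(0.733250 - 0.668209)/(-0.009754 - (-0.116724))
       = 0.739180
Iteration 4:
  f(0.733250) = -0.009754
  f(0.739180) = 0.000159
  x_5 = 0.739180 - 0.000159×(0.739180 - 0.733250)/(0.000159 - (-0.009754))
       = 0.739085
Iteration 5:
  f(0.739180) = 0.000159
  f(0.739085) = 0.000000
  x_6 = 0.739085 - 0.000000×(0.739085 - 0.739180)/(0.000000 - 0.000159)
       = 0.739085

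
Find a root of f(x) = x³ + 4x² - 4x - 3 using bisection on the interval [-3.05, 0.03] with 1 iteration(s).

f(x) = x³ + 4x² - 4x - 3
Initial interval: [-3.05, 0.03]

Iteration 1:
  c_1 = (-3.050000 + 0.030000)/2 = -1.510000
  f(c_1) = f(-1.510000) = 8.717449
  f(a) × f(c) ≥ 0, new interval: [-1.510000, 0.030000]

After 1 iteration(s), the approximation is c_1 = -1.510000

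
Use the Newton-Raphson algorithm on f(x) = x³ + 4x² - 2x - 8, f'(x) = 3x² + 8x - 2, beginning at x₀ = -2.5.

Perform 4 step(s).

f(x) = x³ + 4x² - 2x - 8
f'(x) = 3x² + 8x - 2
x₀ = -2.5

Newton-Raphson formula: x_{n+1} = x_n - f(x_n)/f'(x_n)

Iteration 1:
  f(-2.500000) = 6.375000
  f'(-2.500000) = -3.250000
  x_1 = -2.500000 - 6.375000/(-3.250000) = -0.538462
Iteration 2:
  f(-0.538462) = -5.919436
  f'(-0.538462) = -5.437870
  x_2 = -0.538462 - (-5.919436)/(-5.437870) = -1.627019
Iteration 3:
  f(-1.627019) = 1.535774
  f'(-1.627019) = -7.074579
  x_3 = -1.627019 - 1.535774/(-7.074579) = -1.409936
Iteration 4:
  f(-1.409936) = -0.031290
  f'(-1.409936) = -7.315729
  x_4 = -1.409936 - (-0.031290)/(-7.315729) = -1.414213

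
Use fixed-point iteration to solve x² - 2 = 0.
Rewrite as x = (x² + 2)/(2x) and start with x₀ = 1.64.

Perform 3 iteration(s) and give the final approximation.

Equation: x² - 2 = 0
Fixed-point form: x = (x² + 2)/(2x)
x₀ = 1.64

x_1 = g(1.640000) = 1.429756
x_2 = g(1.429756) = 1.414298
x_3 = g(1.414298) = 1.414214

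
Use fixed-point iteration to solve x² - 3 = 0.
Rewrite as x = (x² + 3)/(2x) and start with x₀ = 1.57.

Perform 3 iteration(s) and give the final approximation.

Equation: x² - 3 = 0
Fixed-point form: x = (x² + 3)/(2x)
x₀ = 1.57

x_1 = g(1.570000) = 1.740414
x_2 = g(1.740414) = 1.732071
x_3 = g(1.732071) = 1.732051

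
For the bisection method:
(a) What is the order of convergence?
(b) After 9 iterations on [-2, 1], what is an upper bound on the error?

(a) Bisection has linear (order 1) convergence; the error is halved each step.

(b) Error bound = (b-a)/2^n = (1 - (-2))/2^{9}
    = 3/2^{9}

(a) 1 (linear); (b) error ≤ 5.86e-03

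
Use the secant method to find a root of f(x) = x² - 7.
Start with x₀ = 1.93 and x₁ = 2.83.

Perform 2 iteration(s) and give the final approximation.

f(x) = x² - 7
x₀ = 1.93, x₁ = 2.83

Secant formula: x_{n+1} = x_n - f(x_n)(x_n - x_{n-1})/(f(x_n) - f(x_{n-1}))

Iteration 1:
  f(1.930000) = -3.275100
  f(2.830000) = 1.008900
  x_2 = 2.830000 - 1.008900×(2.830000 - 1.930000)/(1.008900 - (-3.275100))
       = 2.618046
Iteration 2:
  f(2.830000) = 1.008900
  f(2.618046) = -0.145834
  x_3 = 2.618046 - (-0.145834)×(2.618046 - 2.830000)/(-0.145834 - 1.008900)
       = 2.644814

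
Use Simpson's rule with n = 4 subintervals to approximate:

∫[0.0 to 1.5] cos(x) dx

f(x) = cos(x)
a = 0.0, b = 1.5, n = 4
h = (b - a)/n = 0.375000

Simpson's rule: (h/3)[f(x₀) + 4f(x₁) + 2f(x₂) + ... + f(xₙ)]

x_0 = 0.0000, f(x_0) = 1.000000, coefficient = 1
x_1 = 0.3750, f(x_1) = 0.930508, coefficient = 4
x_2 = 0.7500, f(x_2) = 0.731689, coefficient = 2
x_3 = 1.1250, f(x_3) = 0.431177, coefficient = 4
x_4 = 1.5000, f(x_4) = 0.070737, coefficient = 1

I ≈ (0.375000/3) × 7.980851 = 0.997606
Exact value: 0.997495
Error: 0.000111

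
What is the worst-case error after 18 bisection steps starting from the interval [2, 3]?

Bisection error bound: |error| ≤ (b-a)/2^n
|error| ≤ (3 - 2)/2^18 = 1/2^18
|error| ≤ 0.0000038147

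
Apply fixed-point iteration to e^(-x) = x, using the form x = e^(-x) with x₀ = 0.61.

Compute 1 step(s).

Equation: e^(-x) = x
Fixed-point form: x = e^(-x)
x₀ = 0.61

x_1 = g(0.610000) = 0.543351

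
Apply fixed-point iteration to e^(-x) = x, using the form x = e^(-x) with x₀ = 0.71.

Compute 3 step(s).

Equation: e^(-x) = x
Fixed-point form: x = e^(-x)
x₀ = 0.71

x_1 = g(0.710000) = 0.491644
x_2 = g(0.491644) = 0.611620
x_3 = g(0.611620) = 0.542471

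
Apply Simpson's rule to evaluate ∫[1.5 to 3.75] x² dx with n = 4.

f(x) = x²
a = 1.5, b = 3.75, n = 4
h = (b - a)/n = 0.562500

Simpson's rule: (h/3)[f(x₀) + 4f(x₁) + 2f(x₂) + ... + f(xₙ)]

x_0 = 1.5000, f(x_0) = 2.250000, coefficient = 1
x_1 = 2.0625, f(x_1) = 4.253906, coefficient = 4
x_2 = 2.6250, f(x_2) = 6.890625, coefficient = 2
x_3 = 3.1875, f(x_3) = 10.160156, coefficient = 4
x_4 = 3.7500, f(x_4) = 14.062500, coefficient = 1

I ≈ (0.562500/3) × 87.750000 = 16.453125
Exact value: 16.453125
Error: 0.000000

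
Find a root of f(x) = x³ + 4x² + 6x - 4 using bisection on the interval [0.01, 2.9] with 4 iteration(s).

f(x) = x³ + 4x² + 6x - 4
Initial interval: [0.01, 2.9]

Iteration 1:
  c_1 = (0.010000 + 2.900000)/2 = 1.455000
  f(c_1) = f(1.455000) = 16.278371
  f(a) × f(c) < 0, new interval: [0.010000, 1.455000]
Iteration 2:
  c_2 = (0.010000 + 1.455000)/2 = 0.732500
  f(c_2) = f(0.732500) = 2.934252
  f(a) × f(c) < 0, new interval: [0.010000, 0.732500]
Iteration 3:
  c_3 = (0.010000 + 0.732500)/2 = 0.371250
  f(c_3) = f(0.371250) = -1.170026
  f(a) × f(c) ≥ 0, new interval: [0.371250, 0.732500]
Iteration 4:
  c_4 = (0.371250 + 0.732500)/2 = 0.551875
  f(c_4) = f(0.551875) = 0.697596
  f(a) × f(c) < 0, new interval: [0.371250, 0.551875]

After 4 iteration(s), the approximation is c_4 = 0.551875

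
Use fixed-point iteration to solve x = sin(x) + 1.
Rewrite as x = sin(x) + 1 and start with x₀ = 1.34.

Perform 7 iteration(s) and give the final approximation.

Equation: x = sin(x) + 1
Fixed-point form: x = sin(x) + 1
x₀ = 1.34

x_1 = g(1.340000) = 1.973485
x_2 = g(1.973485) = 1.920011
x_3 = g(1.920011) = 1.939642
x_4 = g(1.939642) = 1.932744
x_5 = g(1.932744) = 1.935209
x_6 = g(1.935209) = 1.934333
x_7 = g(1.934333) = 1.934645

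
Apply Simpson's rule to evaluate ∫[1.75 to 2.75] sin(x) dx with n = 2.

f(x) = sin(x)
a = 1.75, b = 2.75, n = 2
h = (b - a)/n = 0.500000

Simpson's rule: (h/3)[f(x₀) + 4f(x₁) + 2f(x₂) + ... + f(xₙ)]

x_0 = 1.7500, f(x_0) = 0.983986, coefficient = 1
x_1 = 2.2500, f(x_1) = 0.778073, coefficient = 4
x_2 = 2.7500, f(x_2) = 0.381661, coefficient = 1

I ≈ (0.500000/3) × 4.477940 = 0.746323
Exact value: 0.746056
Error: 0.000267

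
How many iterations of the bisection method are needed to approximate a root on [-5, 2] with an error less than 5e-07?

We need (b-a)/2^n ≤ 5e-07
(2 - (-5))/2^n ≤ 5e-07
7/2^n ≤ 5e-07
2^n ≥ 14000000
n ≥ log₂(14000000) = 23.74
n ≥ 24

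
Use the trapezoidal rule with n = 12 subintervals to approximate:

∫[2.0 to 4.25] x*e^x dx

f(x) = x*e^x
a = 2.0, b = 4.25, n = 12
h = (b - a)/n = 0.187500

Trapezoidal rule: (h/2)[f(x₀) + 2f(x₁) + 2f(x₂) + ... + f(xₙ)]

x_0 = 2.0000, f(x_0) = 14.778112, coefficient = 1
x_1 = 2.1875, f(x_1) = 19.496975, coefficient = 2
x_2 = 2.3750, f(x_2) = 25.533656, coefficient = 2
x_3 = 2.5625, f(x_3) = 33.231006, coefficient = 2
x_4 = 2.7500, f(x_4) = 43.017238, coefficient = 2
x_5 = 2.9375, f(x_5) = 55.426559, coefficient = 2
x_6 = 3.1250, f(x_6) = 71.124672, coefficient = 2
x_7 = 3.3125, f(x_7) = 90.940295, coefficient = 2
x_8 = 3.5000, f(x_8) = 115.904082, coefficient = 2
x_9 = 3.6875, f(x_9) = 147.296671, coefficient = 2
x_10 = 3.8750, f(x_10) = 186.707956, coefficient = 2
x_11 = 4.0625, f(x_11) = 236.110177, coefficient = 2
x_12 = 4.2500, f(x_12) = 297.948002, coefficient = 1

I ≈ (0.187500/2) × 2362.304687 = 221.466064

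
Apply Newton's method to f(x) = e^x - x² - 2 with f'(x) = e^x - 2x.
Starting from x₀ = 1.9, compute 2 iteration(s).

f(x) = e^x - x² - 2
f'(x) = e^x - 2x
x₀ = 1.9

Newton-Raphson formula: x_{n+1} = x_n - f(x_n)/f'(x_n)

Iteration 1:
  f(1.900000) = 1.075894
  f'(1.900000) = 2.885894
  x_1 = 1.900000 - 1.075894/2.885894 = 1.527189
Iteration 2:
  f(1.527189) = 0.272906
  f'(1.527189) = 1.550834
  x_2 = 1.527189 - 0.272906/1.550834 = 1.351215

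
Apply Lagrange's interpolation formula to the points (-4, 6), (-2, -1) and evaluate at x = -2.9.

Lagrange interpolation formula:
P(x) = Σ yᵢ × Lᵢ(x)
where Lᵢ(x) = Π_{j≠i} (x - xⱼ)/(xᵢ - xⱼ)

L_0(-2.9) = (-2.9 - (-2))/(-4 - (-2)) = 0.450000
L_1(-2.9) = (-2.9 - (-4))/(-2 - (-4)) = 0.550000

P(-2.9) = 6×L_0(-2.9) + (-1)×L_1(-2.9)
P(-2.9) = 2.150000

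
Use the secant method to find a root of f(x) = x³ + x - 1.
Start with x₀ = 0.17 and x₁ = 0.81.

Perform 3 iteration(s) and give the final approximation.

f(x) = x³ + x - 1
x₀ = 0.17, x₁ = 0.81

Secant formula: x_{n+1} = x_n - f(x_n)(x_n - x_{n-1})/(f(x_n) - f(x_{n-1}))

Iteration 1:
  f(0.170000) = -0.825087
  f(0.810000) = 0.341441
  x_2 = 0.810000 - 0.341441×(0.810000 - 0.170000)/(0.341441 - (-0.825087))
       = 0.622673
Iteration 2:
  f(0.810000) = 0.341441
  f(0.622673) = -0.135903
  x_3 = 0.622673 - (-0.135903)×(0.622673 - 0.810000)/(-0.135903 - 0.341441)
       = 0.676006
Iteration 3:
  f(0.622673) = -0.135903
  f(0.676006) = -0.015069
  x_4 = 0.676006 - (-0.015069)×(0.676006 - 0.622673)/(-0.015069 - (-0.135903))
       = 0.682658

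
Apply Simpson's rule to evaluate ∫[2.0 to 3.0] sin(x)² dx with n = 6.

f(x) = sin(x)²
a = 2.0, b = 3.0, n = 6
h = (b - a)/n = 0.166667

Simpson's rule: (h/3)[f(x₀) + 4f(x₁) + 2f(x₂) + ... + f(xₙ)]

x_0 = 2.0000, f(x_0) = 0.826822, coefficient = 1
x_1 = 2.1667, f(x_1) = 0.685022, coefficient = 4
x_2 = 2.3333, f(x_2) = 0.522853, coefficient = 2
x_3 = 2.5000, f(x_3) = 0.358169, coefficient = 4
x_4 = 2.6667, f(x_4) = 0.209098, coefficient = 2
x_5 = 2.8333, f(x_5) = 0.092052, coefficient = 4
x_6 = 3.0000, f(x_6) = 0.019915, coefficient = 1

I ≈ (0.166667/3) × 6.851609 = 0.380645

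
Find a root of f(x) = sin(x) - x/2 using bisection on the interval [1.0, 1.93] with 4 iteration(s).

f(x) = sin(x) - x/2
Initial interval: [1.0, 1.93]

Iteration 1:
  c_1 = (1.000000 + 1.930000)/2 = 1.465000
  f(c_1) = f(1.465000) = 0.261909
  f(a) × f(c) ≥ 0, new interval: [1.465000, 1.930000]
Iteration 2:
  c_2 = (1.465000 + 1.930000)/2 = 1.697500
  f(c_2) = f(1.697500) = 0.143234
  f(a) × f(c) ≥ 0, new interval: [1.697500, 1.930000]
Iteration 3:
  c_3 = (1.697500 + 1.930000)/2 = 1.813750
  f(c_3) = f(1.813750) = 0.063757
  f(a) × f(c) ≥ 0, new interval: [1.813750, 1.930000]
Iteration 4:
  c_4 = (1.813750 + 1.930000)/2 = 1.871875
  f(c_4) = f(1.871875) = 0.019080
  f(a) × f(c) ≥ 0, new interval: [1.871875, 1.930000]

After 4 iteration(s), the approximation is c_4 = 1.871875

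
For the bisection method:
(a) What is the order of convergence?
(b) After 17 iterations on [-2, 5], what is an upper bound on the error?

(a) Bisection has linear (order 1) convergence; the error is halved each step.

(b) Error bound = (b-a)/2^n = (5 - (-2))/2^{17}
    = 7/2^{17}

(a) 1 (linear); (b) error ≤ 5.34e-05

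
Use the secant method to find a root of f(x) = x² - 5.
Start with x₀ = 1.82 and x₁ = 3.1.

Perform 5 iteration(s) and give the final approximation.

f(x) = x² - 5
x₀ = 1.82, x₁ = 3.1

Secant formula: x_{n+1} = x_n - f(x_n)(x_n - x_{n-1})/(f(x_n) - f(x_{n-1}))

Iteration 1:
  f(1.820000) = -1.687600
  f(3.100000) = 4.610000
  x_2 = 3.100000 - 4.610000×(3.100000 - 1.820000)/(4.610000 - (-1.687600))
       = 2.163008
Iteration 2:
  f(3.100000) = 4.610000
  f(2.163008) = -0.321396
  x_3 = 2.163008 - (-0.321396)×(2.163008 - 3.100000)/(-0.321396 - 4.610000)
       = 2.224075
Iteration 3:
  f(2.163008) = -0.321396
  f(2.224075) = -0.053490
  x_4 = 2.224075 - (-0.053490)×(2.224075 - 2.163008)/(-0.053490 - (-0.321396))
       = 2.236268
Iteration 4:
  f(2.224075) = -0.053490
  f(2.236268) = 0.000893
  x_5 = 2.236268 - 0.000893×(2.236268 - 2.224075)/(0.000893 - (-0.053490))
       = 2.236067
Iteration 5:
  f(2.236268) = 0.000893
  f(2.236067) = -0.000002
  x_6 = 2.236067 - (-0.000002)×(2.236067 - 2.236268)/(-0.000002 - 0.000893)
       = 2.236068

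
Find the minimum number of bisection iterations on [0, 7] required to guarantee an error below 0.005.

We need (b-a)/2^n ≤ 0.005
(7 - 0)/2^n ≤ 0.005
7/2^n ≤ 0.005
2^n ≥ 1400
n ≥ log₂(1400) = 10.45
n ≥ 11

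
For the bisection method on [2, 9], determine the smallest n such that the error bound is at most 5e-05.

We need (b-a)/2^n ≤ 5e-05
(9 - 2)/2^n ≤ 5e-05
7/2^n ≤ 5e-05
2^n ≥ 140000
n ≥ log₂(140000) = 17.10
n ≥ 18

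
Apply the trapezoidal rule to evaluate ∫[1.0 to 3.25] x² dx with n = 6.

f(x) = x²
a = 1.0, b = 3.25, n = 6
h = (b - a)/n = 0.375000

Trapezoidal rule: (h/2)[f(x₀) + 2f(x₁) + 2f(x₂) + ... + f(xₙ)]

x_0 = 1.0000, f(x_0) = 1.000000, coefficient = 1
x_1 = 1.3750, f(x_1) = 1.890625, coefficient = 2
x_2 = 1.7500, f(x_2) = 3.062500, coefficient = 2
x_3 = 2.1250, f(x_3) = 4.515625, coefficient = 2
x_4 = 2.5000, f(x_4) = 6.250000, coefficient = 2
x_5 = 2.8750, f(x_5) = 8.265625, coefficient = 2
x_6 = 3.2500, f(x_6) = 10.562500, coefficient = 1

I ≈ (0.375000/2) × 59.531250 = 11.162109
Exact value: 11.109375
Error: 0.052734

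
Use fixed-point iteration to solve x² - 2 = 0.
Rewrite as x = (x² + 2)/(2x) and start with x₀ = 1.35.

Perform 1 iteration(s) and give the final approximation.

Equation: x² - 2 = 0
Fixed-point form: x = (x² + 2)/(2x)
x₀ = 1.35

x_1 = g(1.350000) = 1.415741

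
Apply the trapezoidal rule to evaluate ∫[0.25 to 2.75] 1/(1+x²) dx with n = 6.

f(x) = 1/(1+x²)
a = 0.25, b = 2.75, n = 6
h = (b - a)/n = 0.416667

Trapezoidal rule: (h/2)[f(x₀) + 2f(x₁) + 2f(x₂) + ... + f(xₙ)]

x_0 = 0.2500, f(x_0) = 0.941176, coefficient = 1
x_1 = 0.6667, f(x_1) = 0.692308, coefficient = 2
x_2 = 1.0833, f(x_2) = 0.460064, coefficient = 2
x_3 = 1.5000, f(x_3) = 0.307692, coefficient = 2
x_4 = 1.9167, f(x_4) = 0.213967, coefficient = 2
x_5 = 2.3333, f(x_5) = 0.155172, coefficient = 2
x_6 = 2.7500, f(x_6) = 0.116788, coefficient = 1

I ≈ (0.416667/2) × 4.716372 = 0.982578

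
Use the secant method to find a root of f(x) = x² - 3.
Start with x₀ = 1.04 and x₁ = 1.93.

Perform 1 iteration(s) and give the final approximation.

f(x) = x² - 3
x₀ = 1.04, x₁ = 1.93

Secant formula: x_{n+1} = x_n - f(x_n)(x_n - x_{n-1})/(f(x_n) - f(x_{n-1}))

Iteration 1:
  f(1.040000) = -1.918400
  f(1.930000) = 0.724900
  x_2 = 1.930000 - 0.724900×(1.930000 - 1.040000)/(0.724900 - (-1.918400))
       = 1.685926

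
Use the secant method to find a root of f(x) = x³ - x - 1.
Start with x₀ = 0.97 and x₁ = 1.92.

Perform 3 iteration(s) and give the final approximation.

f(x) = x³ - x - 1
x₀ = 0.97, x₁ = 1.92

Secant formula: x_{n+1} = x_n - f(x_n)(x_n - x_{n-1})/(f(x_n) - f(x_{n-1}))

Iteration 1:
  f(0.970000) = -1.057327
  f(1.920000) = 4.157888
  x_2 = 1.920000 - 4.157888×(1.920000 - 0.970000)/(4.157888 - (-1.057327))
       = 1.162602
Iteration 2:
  f(1.920000) = 4.157888
  f(1.162602) = -0.591179
  x_3 = 1.162602 - (-0.591179)×(1.162602 - 1.920000)/(-0.591179 - 4.157888)
       = 1.256885
Iteration 3:
  f(1.162602) = -0.591179
  f(1.256885) = -0.271308
  x_4 = 1.256885 - (-0.271308)×(1.256885 - 1.162602)/(-0.271308 - (-0.591179))
       = 1.336854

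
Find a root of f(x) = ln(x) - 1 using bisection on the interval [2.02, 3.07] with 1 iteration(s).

f(x) = ln(x) - 1
Initial interval: [2.02, 3.07]

Iteration 1:
  c_1 = (2.020000 + 3.070000)/2 = 2.545000
  f(c_1) = f(2.545000) = -0.065869
  f(a) × f(c) ≥ 0, new interval: [2.545000, 3.070000]

After 1 iteration(s), the approximation is c_1 = 2.545000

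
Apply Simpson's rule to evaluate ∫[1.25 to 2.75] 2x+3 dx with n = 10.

f(x) = 2x+3
a = 1.25, b = 2.75, n = 10
h = (b - a)/n = 0.150000

Simpson's rule: (h/3)[f(x₀) + 4f(x₁) + 2f(x₂) + ... + f(xₙ)]

x_0 = 1.2500, f(x_0) = 5.500000, coefficient = 1
x_1 = 1.4000, f(x_1) = 5.800000, coefficient = 4
x_2 = 1.5500, f(x_2) = 6.100000, coefficient = 2
x_3 = 1.7000, f(x_3) = 6.400000, coefficient = 4
x_4 = 1.8500, f(x_4) = 6.700000, coefficient = 2
x_5 = 2.0000, f(x_5) = 7.000000, coefficient = 4
x_6 = 2.1500, f(x_6) = 7.300000, coefficient = 2
x_7 = 2.3000, f(x_7) = 7.600000, coefficient = 4
x_8 = 2.4500, f(x_8) = 7.900000, coefficient = 2
x_9 = 2.6000, f(x_9) = 8.200000, coefficient = 4
x_10 = 2.7500, f(x_10) = 8.500000, coefficient = 1

I ≈ (0.150000/3) × 210.000000 = 10.500000
Exact value: 10.500000
Error: 0.000000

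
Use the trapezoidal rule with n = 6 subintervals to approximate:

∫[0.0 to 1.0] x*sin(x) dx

f(x) = x*sin(x)
a = 0.0, b = 1.0, n = 6
h = (b - a)/n = 0.166667

Trapezoidal rule: (h/2)[f(x₀) + 2f(x₁) + 2f(x₂) + ... + f(xₙ)]

x_0 = 0.0000, f(x_0) = 0.000000, coefficient = 1
x_1 = 0.1667, f(x_1) = 0.027649, coefficient = 2
x_2 = 0.3333, f(x_2) = 0.109065, coefficient = 2
x_3 = 0.5000, f(x_3) = 0.239713, coefficient = 2
x_4 = 0.6667, f(x_4) = 0.412247, coefficient = 2
x_5 = 0.8333, f(x_5) = 0.616814, coefficient = 2
x_6 = 1.0000, f(x_6) = 0.841471, coefficient = 1

I ≈ (0.166667/2) × 3.652446 = 0.304371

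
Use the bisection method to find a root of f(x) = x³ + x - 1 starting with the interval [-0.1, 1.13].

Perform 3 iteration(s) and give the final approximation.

f(x) = x³ + x - 1
Initial interval: [-0.1, 1.13]

Iteration 1:
  c_1 = (-0.100000 + 1.130000)/2 = 0.515000
  f(c_1) = f(0.515000) = -0.348409
  f(a) × f(c) ≥ 0, new interval: [0.515000, 1.130000]
Iteration 2:
  c_2 = (0.515000 + 1.130000)/2 = 0.822500
  f(c_2) = f(0.822500) = 0.378926
  f(a) × f(c) < 0, new interval: [0.515000, 0.822500]
Iteration 3:
  c_3 = (0.515000 + 0.822500)/2 = 0.668750
  f(c_3) = f(0.668750) = -0.032167
  f(a) × f(c) ≥ 0, new interval: [0.668750, 0.822500]

After 3 iteration(s), the approximation is c_3 = 0.668750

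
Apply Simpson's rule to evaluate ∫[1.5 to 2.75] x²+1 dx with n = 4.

f(x) = x²+1
a = 1.5, b = 2.75, n = 4
h = (b - a)/n = 0.312500

Simpson's rule: (h/3)[f(x₀) + 4f(x₁) + 2f(x₂) + ... + f(xₙ)]

x_0 = 1.5000, f(x_0) = 3.250000, coefficient = 1
x_1 = 1.8125, f(x_1) = 4.285156, coefficient = 4
x_2 = 2.1250, f(x_2) = 5.515625, coefficient = 2
x_3 = 2.4375, f(x_3) = 6.941406, coefficient = 4
x_4 = 2.7500, f(x_4) = 8.562500, coefficient = 1

I ≈ (0.312500/3) × 67.750000 = 7.057292
Exact value: 7.057292
Error: 0.000000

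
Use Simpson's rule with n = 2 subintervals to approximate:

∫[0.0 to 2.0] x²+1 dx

f(x) = x²+1
a = 0.0, b = 2.0, n = 2
h = (b - a)/n = 1.000000

Simpson's rule: (h/3)[f(x₀) + 4f(x₁) + 2f(x₂) + ... + f(xₙ)]

x_0 = 0.0000, f(x_0) = 1.000000, coefficient = 1
x_1 = 1.0000, f(x_1) = 2.000000, coefficient = 4
x_2 = 2.0000, f(x_2) = 5.000000, coefficient = 1

I ≈ (1.000000/3) × 14.000000 = 4.666667
Exact value: 4.666667
Error: 0.000000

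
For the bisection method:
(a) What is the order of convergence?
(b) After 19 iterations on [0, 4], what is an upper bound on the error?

(a) Bisection has linear (order 1) convergence; the error is halved each step.

(b) Error bound = (b-a)/2^n = (4 - 0)/2^{19}
    = 4/2^{19}

(a) 1 (linear); (b) error ≤ 7.63e-06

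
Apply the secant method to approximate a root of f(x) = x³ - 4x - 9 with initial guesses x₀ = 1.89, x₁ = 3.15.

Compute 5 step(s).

f(x) = x³ - 4x - 9
x₀ = 1.89, x₁ = 3.15

Secant formula: x_{n+1} = x_n - f(x_n)(x_n - x_{n-1})/(f(x_n) - f(x_{n-1}))

Iteration 1:
  f(1.890000) = -9.808731
  f(3.150000) = 9.655875
  x_2 = 3.150000 - 9.655875×(3.150000 - 1.890000)/(9.655875 - (-9.808731))
       = 2.524947
Iteration 2:
  f(3.150000) = 9.655875
  f(2.524947) = -3.002342
  x_3 = 2.524947 - (-3.002342)×(2.524947 - 3.150000)/(-3.002342 - 9.655875)
       = 2.673201
Iteration 3:
  f(2.524947) = -3.002342
  f(2.673201) = -0.590106
  x_4 = 2.673201 - (-0.590106)×(2.673201 - 2.524947)/(-0.590106 - (-3.002342))
       = 2.709468
Iteration 4:
  f(2.673201) = -0.590106
  f(2.709468) = 0.052918
  x_5 = 2.709468 - 0.052918×(2.709468 - 2.673201)/(0.052918 - (-0.590106))
       = 2.706483
Iteration 5:
  f(2.709468) = 0.052918
  f(2.706483) = -0.000804
  x_6 = 2.706483 - (-0.000804)×(2.706483 - 2.709468)/(-0.000804 - 0.052918)
       = 2.706528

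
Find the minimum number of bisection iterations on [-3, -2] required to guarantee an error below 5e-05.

We need (b-a)/2^n ≤ 5e-05
(-2 - (-3))/2^n ≤ 5e-05
1/2^n ≤ 5e-05
2^n ≥ 20000
n ≥ log₂(20000) = 14.29
n ≥ 15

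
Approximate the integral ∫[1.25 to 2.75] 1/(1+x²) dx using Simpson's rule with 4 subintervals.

f(x) = 1/(1+x²)
a = 1.25, b = 2.75, n = 4
h = (b - a)/n = 0.375000

Simpson's rule: (h/3)[f(x₀) + 4f(x₁) + 2f(x₂) + ... + f(xₙ)]

x_0 = 1.2500, f(x_0) = 0.390244, coefficient = 1
x_1 = 1.6250, f(x_1) = 0.274678, coefficient = 4
x_2 = 2.0000, f(x_2) = 0.200000, coefficient = 2
x_3 = 2.3750, f(x_3) = 0.150588, coefficient = 4
x_4 = 2.7500, f(x_4) = 0.116788, coefficient = 1

I ≈ (0.375000/3) × 2.608098 = 0.326012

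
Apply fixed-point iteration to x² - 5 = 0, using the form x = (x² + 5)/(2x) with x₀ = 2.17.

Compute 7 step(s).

Equation: x² - 5 = 0
Fixed-point form: x = (x² + 5)/(2x)
x₀ = 2.17

x_1 = g(2.170000) = 2.237074
x_2 = g(2.237074) = 2.236068
x_3 = g(2.236068) = 2.236068
x_4 = g(2.236068) = 2.236068
x_5 = g(2.236068) = 2.236068
x_6 = g(2.236068) = 2.236068
x_7 = g(2.236068) = 2.236068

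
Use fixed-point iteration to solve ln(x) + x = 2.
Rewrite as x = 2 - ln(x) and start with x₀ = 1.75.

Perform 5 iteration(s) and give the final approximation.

Equation: ln(x) + x = 2
Fixed-point form: x = 2 - ln(x)
x₀ = 1.75

x_1 = g(1.750000) = 1.440384
x_2 = g(1.440384) = 1.635090
x_3 = g(1.635090) = 1.508302
x_4 = g(1.508302) = 1.589015
x_5 = g(1.589015) = 1.536885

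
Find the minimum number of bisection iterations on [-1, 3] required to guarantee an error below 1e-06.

We need (b-a)/2^n ≤ 1e-06
(3 - (-1))/2^n ≤ 1e-06
4/2^n ≤ 1e-06
2^n ≥ 4000000
n ≥ log₂(4000000) = 21.93
n ≥ 22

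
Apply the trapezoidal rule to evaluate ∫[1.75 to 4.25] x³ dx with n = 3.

f(x) = x³
a = 1.75, b = 4.25, n = 3
h = (b - a)/n = 0.833333

Trapezoidal rule: (h/2)[f(x₀) + 2f(x₁) + 2f(x₂) + ... + f(xₙ)]

x_0 = 1.7500, f(x_0) = 5.359375, coefficient = 1
x_1 = 2.5833, f(x_1) = 17.240162, coefficient = 2
x_2 = 3.4167, f(x_2) = 39.884838, coefficient = 2
x_3 = 4.2500, f(x_3) = 76.765625, coefficient = 1

I ≈ (0.833333/2) × 196.375000 = 81.822917
Exact value: 79.218750
Error: 2.604167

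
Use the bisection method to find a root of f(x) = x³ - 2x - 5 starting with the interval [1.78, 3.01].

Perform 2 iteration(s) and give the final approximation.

f(x) = x³ - 2x - 5
Initial interval: [1.78, 3.01]

Iteration 1:
  c_1 = (1.780000 + 3.010000)/2 = 2.395000
  f(c_1) = f(2.395000) = 3.947780
  f(a) × f(c) < 0, new interval: [1.780000, 2.395000]
Iteration 2:
  c_2 = (1.780000 + 2.395000)/2 = 2.087500
  f(c_2) = f(2.087500) = -0.078393
  f(a) × f(c) ≥ 0, new interval: [2.087500, 2.395000]

After 2 iteration(s), the approximation is c_2 = 2.087500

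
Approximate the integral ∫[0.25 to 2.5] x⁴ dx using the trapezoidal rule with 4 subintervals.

f(x) = x⁴
a = 0.25, b = 2.5, n = 4
h = (b - a)/n = 0.562500

Trapezoidal rule: (h/2)[f(x₀) + 2f(x₁) + 2f(x₂) + ... + f(xₙ)]

x_0 = 0.2500, f(x_0) = 0.003906, coefficient = 1
x_1 = 0.8125, f(x_1) = 0.435806, coefficient = 2
x_2 = 1.3750, f(x_2) = 3.574463, coefficient = 2
x_3 = 1.9375, f(x_3) = 14.091812, coefficient = 2
x_4 = 2.5000, f(x_4) = 39.062500, coefficient = 1

I ≈ (0.562500/2) × 75.270569 = 21.169847
Exact value: 19.531055
Error: 1.638793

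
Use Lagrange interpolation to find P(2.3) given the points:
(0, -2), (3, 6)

Lagrange interpolation formula:
P(x) = Σ yᵢ × Lᵢ(x)
where Lᵢ(x) = Π_{j≠i} (x - xⱼ)/(xᵢ - xⱼ)

L_0(2.3) = (2.3 - 3)/(0 - 3) = 0.233333
L_1(2.3) = (2.3 - 0)/(3 - 0) = 0.766667

P(2.3) = (-2)×L_0(2.3) + 6×L_1(2.3)
P(2.3) = 4.133333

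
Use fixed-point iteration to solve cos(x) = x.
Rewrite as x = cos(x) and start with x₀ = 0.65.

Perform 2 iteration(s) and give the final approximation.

Equation: cos(x) = x
Fixed-point form: x = cos(x)
x₀ = 0.65

x_1 = g(0.650000) = 0.796084
x_2 = g(0.796084) = 0.699511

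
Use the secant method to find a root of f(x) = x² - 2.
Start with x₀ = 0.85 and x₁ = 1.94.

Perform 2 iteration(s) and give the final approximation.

f(x) = x² - 2
x₀ = 0.85, x₁ = 1.94

Secant formula: x_{n+1} = x_n - f(x_n)(x_n - x_{n-1})/(f(x_n) - f(x_{n-1}))

Iteration 1:
  f(0.850000) = -1.277500
  f(1.940000) = 1.763600
  x_2 = 1.940000 - 1.763600×(1.940000 - 0.850000)/(1.763600 - (-1.277500))
       = 1.307885
Iteration 2:
  f(1.940000) = 1.763600
  f(1.307885) = -0.289436
  x_3 = 1.307885 - (-0.289436)×(1.307885 - 1.940000)/(-0.289436 - 1.763600)
       = 1.397001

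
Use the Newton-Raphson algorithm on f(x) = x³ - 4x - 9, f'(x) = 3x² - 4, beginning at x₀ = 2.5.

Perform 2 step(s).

f(x) = x³ - 4x - 9
f'(x) = 3x² - 4
x₀ = 2.5

Newton-Raphson formula: x_{n+1} = x_n - f(x_n)/f'(x_n)

Iteration 1:
  f(2.500000) = -3.375000
  f'(2.500000) = 14.750000
  x_1 = 2.500000 - (-3.375000)/14.750000 = 2.728814
Iteration 2:
  f(2.728814) = 0.404647
  f'(2.728814) = 18.339270
  x_2 = 2.728814 - 0.404647/18.339270 = 2.706749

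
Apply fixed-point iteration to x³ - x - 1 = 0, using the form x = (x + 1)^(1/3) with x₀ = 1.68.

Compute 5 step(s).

Equation: x³ - x - 1 = 0
Fixed-point form: x = (x + 1)^(1/3)
x₀ = 1.68

x_1 = g(1.680000) = 1.389030
x_2 = g(1.389030) = 1.336823
x_3 = g(1.336823) = 1.327013
x_4 = g(1.327013) = 1.325154
x_5 = g(1.325154) = 1.324801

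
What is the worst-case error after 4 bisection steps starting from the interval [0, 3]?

Bisection error bound: |error| ≤ (b-a)/2^n
|error| ≤ (3 - 0)/2^4 = 3/2^4
|error| ≤ 0.1875000000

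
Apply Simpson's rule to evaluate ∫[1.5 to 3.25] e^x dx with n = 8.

f(x) = e^x
a = 1.5, b = 3.25, n = 8
h = (b - a)/n = 0.218750

Simpson's rule: (h/3)[f(x₀) + 4f(x₁) + 2f(x₂) + ... + f(xₙ)]

x_0 = 1.5000, f(x_0) = 4.481689, coefficient = 1
x_1 = 1.7188, f(x_1) = 5.577552, coefficient = 4
x_2 = 1.9375, f(x_2) = 6.941376, coefficient = 2
x_3 = 2.1562, f(x_3) = 8.638682, coefficient = 4
x_4 = 2.3750, f(x_4) = 10.751013, coefficient = 2
x_5 = 2.5938, f(x_5) = 13.379852, coefficient = 4
x_6 = 2.8125, f(x_6) = 16.651495, coefficient = 2
x_7 = 3.0312, f(x_7) = 20.723120, coefficient = 4
x_8 = 3.2500, f(x_8) = 25.790340, coefficient = 1

I ≈ (0.218750/3) × 292.236622 = 21.308920
Exact value: 21.308651
Error: 0.000270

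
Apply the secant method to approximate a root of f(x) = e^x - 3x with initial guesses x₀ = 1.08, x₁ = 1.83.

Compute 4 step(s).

f(x) = e^x - 3x
x₀ = 1.08, x₁ = 1.83

Secant formula: x_{n+1} = x_n - f(x_n)(x_n - x_{n-1})/(f(x_n) - f(x_{n-1}))

Iteration 1:
  f(1.080000) = -0.295320
  f(1.830000) = 0.743887
  x_2 = 1.830000 - 0.743887×(1.830000 - 1.080000)/(0.743887 - (-0.295320))
       = 1.293134
Iteration 2:
  f(1.830000) = 0.743887
  f(1.293134) = -0.235212
  x_3 = 1.293134 - (-0.235212)×(1.293134 - 1.830000)/(-0.235212 - 0.743887)
       = 1.422107
Iteration 3:
  f(1.293134) = -0.235212
  f(1.422107) = -0.120474
  x_4 = 1.422107 - (-0.120474)×(1.422107 - 1.293134)/(-0.120474 - (-0.235212))
       = 1.557528
Iteration 4:
  f(1.422107) = -0.120474
  f(1.557528) = 0.074488
  x_5 = 1.557528 - 0.074488×(1.557528 - 1.422107)/(0.074488 - (-0.120474))
       = 1.505789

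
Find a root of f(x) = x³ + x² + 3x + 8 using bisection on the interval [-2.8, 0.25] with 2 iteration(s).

f(x) = x³ + x² + 3x + 8
Initial interval: [-2.8, 0.25]

Iteration 1:
  c_1 = (-2.800000 + 0.250000)/2 = -1.275000
  f(c_1) = f(-1.275000) = 3.727953
  f(a) × f(c) < 0, new interval: [-2.800000, -1.275000]
Iteration 2:
  c_2 = (-2.800000 + (-1.275000))/2 = -2.037500
  f(c_2) = f(-2.037500) = -2.419584
  f(a) × f(c) ≥ 0, new interval: [-2.037500, -1.275000]

After 2 iteration(s), the approximation is c_2 = -2.037500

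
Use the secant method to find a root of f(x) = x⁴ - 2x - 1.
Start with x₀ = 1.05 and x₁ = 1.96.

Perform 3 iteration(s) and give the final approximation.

f(x) = x⁴ - 2x - 1
x₀ = 1.05, x₁ = 1.96

Secant formula: x_{n+1} = x_n - f(x_n)(x_n - x_{n-1})/(f(x_n) - f(x_{n-1}))

Iteration 1:
  f(1.050000) = -1.884494
  f(1.960000) = 9.837891
  x_2 = 1.960000 - 9.837891×(1.960000 - 1.050000)/(9.837891 - (-1.884494))
       = 1.196292
Iteration 2:
  f(1.960000) = 9.837891
  f(1.196292) = -1.344496
  x_3 = 1.196292 - (-1.344496)×(1.196292 - 1.960000)/(-1.344496 - 9.837891)
       = 1.288115
Iteration 3:
  f(1.196292) = -1.344496
  f(1.288115) = -0.823151
  x_4 = 1.288115 - (-0.823151)×(1.288115 - 1.196292)/(-0.823151 - (-1.344496))
       = 1.433095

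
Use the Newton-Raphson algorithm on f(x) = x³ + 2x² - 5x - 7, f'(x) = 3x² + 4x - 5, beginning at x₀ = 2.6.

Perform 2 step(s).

f(x) = x³ + 2x² - 5x - 7
f'(x) = 3x² + 4x - 5
x₀ = 2.6

Newton-Raphson formula: x_{n+1} = x_n - f(x_n)/f'(x_n)

Iteration 1:
  f(2.600000) = 11.096000
  f'(2.600000) = 25.680000
  x_1 = 2.600000 - 11.096000/25.680000 = 2.167913
Iteration 2:
  f(2.167913) = 1.748983
  f'(2.167913) = 17.771188
  x_2 = 2.167913 - 1.748983/17.771188 = 2.069496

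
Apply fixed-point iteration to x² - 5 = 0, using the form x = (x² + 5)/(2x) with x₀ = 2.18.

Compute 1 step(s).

Equation: x² - 5 = 0
Fixed-point form: x = (x² + 5)/(2x)
x₀ = 2.18

x_1 = g(2.180000) = 2.236789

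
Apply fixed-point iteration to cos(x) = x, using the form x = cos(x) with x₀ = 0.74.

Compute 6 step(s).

Equation: cos(x) = x
Fixed-point form: x = cos(x)
x₀ = 0.74

x_1 = g(0.740000) = 0.738469
x_2 = g(0.738469) = 0.739500
x_3 = g(0.739500) = 0.738805
x_4 = g(0.738805) = 0.739274
x_5 = g(0.739274) = 0.738958
x_6 = g(0.738958) = 0.739171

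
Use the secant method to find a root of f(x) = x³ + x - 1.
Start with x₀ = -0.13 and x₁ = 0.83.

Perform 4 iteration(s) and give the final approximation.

f(x) = x³ + x - 1
x₀ = -0.13, x₁ = 0.83

Secant formula: x_{n+1} = x_n - f(x_n)(x_n - x_{n-1})/(f(x_n) - f(x_{n-1}))

Iteration 1:
  f(-0.130000) = -1.132197
  f(0.830000) = 0.401787
  x_2 = 0.830000 - 0.401787×(0.830000 - (-0.130000))/(0.401787 - (-1.132197))
       = 0.578553
Iteration 2:
  f(0.830000) = 0.401787
  f(0.578553) = -0.227791
  x_3 = 0.578553 - (-0.227791)×(0.578553 - 0.830000)/(-0.227791 - 0.401787)
       = 0.669531
Iteration 3:
  f(0.578553) = -0.227791
  f(0.669531) = -0.030338
  x_4 = 0.669531 - (-0.030338)×(0.669531 - 0.578553)/(-0.030338 - (-0.227791))
       = 0.683509
Iteration 4:
  f(0.669531) = -0.030338
  f(0.683509) = 0.002834
  x_5 = 0.683509 - 0.002834×(0.683509 - 0.669531)/(0.002834 - (-0.030338))
       = 0.682315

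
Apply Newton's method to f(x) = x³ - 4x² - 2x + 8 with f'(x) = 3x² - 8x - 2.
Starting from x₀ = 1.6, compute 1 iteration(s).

f(x) = x³ - 4x² - 2x + 8
f'(x) = 3x² - 8x - 2
x₀ = 1.6

Newton-Raphson formula: x_{n+1} = x_n - f(x_n)/f'(x_n)

Iteration 1:
  f(1.600000) = -1.344000
  f'(1.600000) = -7.120000
  x_1 = 1.600000 - (-1.344000)/(-7.120000) = 1.411236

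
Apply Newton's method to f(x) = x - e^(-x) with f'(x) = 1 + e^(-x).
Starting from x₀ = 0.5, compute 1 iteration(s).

f(x) = x - e^(-x)
f'(x) = 1 + e^(-x)
x₀ = 0.5

Newton-Raphson formula: x_{n+1} = x_n - f(x_n)/f'(x_n)

Iteration 1:
  f(0.500000) = -0.106531
  f'(0.500000) = 1.606531
  x_1 = 0.500000 - (-0.106531)/1.606531 = 0.566311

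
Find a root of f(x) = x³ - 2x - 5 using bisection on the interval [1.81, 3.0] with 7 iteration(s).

f(x) = x³ - 2x - 5
Initial interval: [1.81, 3.0]

Iteration 1:
  c_1 = (1.810000 + 3.000000)/2 = 2.405000
  f(c_1) = f(2.405000) = 4.100580
  f(a) × f(c) < 0, new interval: [1.810000, 2.405000]
Iteration 2:
  c_2 = (1.810000 + 2.405000)/2 = 2.107500
  f(c_2) = f(2.107500) = 0.145580
  f(a) × f(c) < 0, new interval: [1.810000, 2.107500]
Iteration 3:
  c_3 = (1.810000 + 2.107500)/2 = 1.958750
  f(c_3) = f(1.958750) = -1.402361
  f(a) × f(c) ≥ 0, new interval: [1.958750, 2.107500]
Iteration 4:
  c_4 = (1.958750 + 2.107500)/2 = 2.033125
  f(c_4) = f(2.033125) = -0.662130
  f(a) × f(c) ≥ 0, new interval: [2.033125, 2.107500]
Iteration 5:
  c_5 = (2.033125 + 2.107500)/2 = 2.070312
  f(c_5) = f(2.070312) = -0.266864
  f(a) × f(c) ≥ 0, new interval: [2.070312, 2.107500]
Iteration 6:
  c_6 = (2.070312 + 2.107500)/2 = 2.088906
  f(c_6) = f(2.088906) = -0.062809
  f(a) × f(c) ≥ 0, new interval: [2.088906, 2.107500]
Iteration 7:
  c_7 = (2.088906 + 2.107500)/2 = 2.098203
  f(c_7) = f(2.098203) = 0.040841
  f(a) × f(c) < 0, new interval: [2.088906, 2.098203]

After 7 iteration(s), the approximation is c_7 = 2.098203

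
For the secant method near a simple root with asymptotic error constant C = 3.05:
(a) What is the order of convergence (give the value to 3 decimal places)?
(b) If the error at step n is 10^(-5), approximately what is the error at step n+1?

(a) Secant method has superlinear convergence with order φ = (1+√5)/2 ≈ 1.618.
    This means |e_{n+1}| ≈ C|e_n|^1.618.

(b) With |e_n| = 10^(-5) and C = 3.05:
    |e_{n+1}| ≈ 3.05 × (10^(-5))^1.618 = 3.05 × 10^(-8.09)

(a) ≈ 1.618 (golden ratio); (b) |e_{n+1}| ≈ 2.478e-08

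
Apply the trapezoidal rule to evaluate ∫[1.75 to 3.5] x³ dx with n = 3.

f(x) = x³
a = 1.75, b = 3.5, n = 3
h = (b - a)/n = 0.583333

Trapezoidal rule: (h/2)[f(x₀) + 2f(x₁) + 2f(x₂) + ... + f(xₙ)]

x_0 = 1.7500, f(x_0) = 5.359375, coefficient = 1
x_1 = 2.3333, f(x_1) = 12.703704, coefficient = 2
x_2 = 2.9167, f(x_2) = 24.811921, coefficient = 2
x_3 = 3.5000, f(x_3) = 42.875000, coefficient = 1

I ≈ (0.583333/2) × 123.265625 = 35.952474
Exact value: 35.170898
Error: 0.781576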